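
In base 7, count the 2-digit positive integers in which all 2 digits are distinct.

The leading digit has 6 choices (anything but zero); the next has 6 (anything but the first), then 5, and so on, one fewer each time.
Total: 6 x 6.

Final answer: 36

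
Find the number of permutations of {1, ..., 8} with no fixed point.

Derangements satisfy D(n) = (n-1)(D(n-1) + D(n-2)), starting from D(0)=1, D(1)=0.
Building up: D(2)=1, D(3)=2, D(4)=9, D(5)=44, D(6)=265, D(7)=1854.
D(8) = 7 x (D(7) + D(6)) = 7 x (1854 + 265).

Final answer: D(8) = 14833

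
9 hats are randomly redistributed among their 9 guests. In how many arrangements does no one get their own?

Use the recurrence D(n) = (n-1)(D(n-1) + D(n-2)) with D(0)=1, D(1)=0.
D(2) = 1 x (0 + 1) = 1
D(3) = 2 x (1 + 0) = 2
D(4) = 3 x (2 + 1) = 9
D(5) = 4 x (9 + 2) = 44
D(6) = 5 x (44 + 9) = 265
D(7) = 6 x (265 + 44) = 1854
D(8) = 7 x (1854 + 265) = 14833
D(9) = 8 x (D(8) + D(7)) = 8 x (14833 + 1854)

Final answer: D(9) = 133496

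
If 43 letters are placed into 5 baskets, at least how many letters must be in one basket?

By the pigeonhole principle: ceiling(43/5).

Final answer: 9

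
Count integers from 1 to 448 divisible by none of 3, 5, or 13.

|div by 3|=149, |div by 5|=89, |div by 13|=34.
|div by 3&5|=29, |div by 3&13|=11, |div by 5&13|=6, |div by all|=2.
By inclusion-exclusion, divisible by at least one: 149+89+34-29-11-6+2 = 228.
Not divisible by any: 448 - 228.

Final answer: 220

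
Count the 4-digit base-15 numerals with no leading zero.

Leading digit: 14 options (nonzero). Other 3 digit(s): 15 options each.
Total: 14 x 15^3.

Final answer: 47250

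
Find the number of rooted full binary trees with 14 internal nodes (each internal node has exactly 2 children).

This is counted by the nth Catalan number C_n. Here n = 14.
Using C_0 = 1 and C_(k+1) = C_k x 2(2k+1)/(k+2), build up term by term: C_1=1, C_2=2, C_3=5, C_4=14, C_5=42, C_6=132, C_7=429, C_8=1430, C_9=4862, C_10=16796, C_11=58786, C_12=208012, C_13=742900, C_14=2674440.

Final answer: C_{14} = 2674440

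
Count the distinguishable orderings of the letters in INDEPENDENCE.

Letters (C:1, D:2, E:4, I:1, N:3, P:1). Total letters: 12.
Permutations = 12!/(4! x 3! x 2!).

Final answer: 1663200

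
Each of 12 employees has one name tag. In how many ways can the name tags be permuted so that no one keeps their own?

Use the recurrence D(n) = (n-1)(D(n-1) + D(n-2)) with D(0)=1, D(1)=0.
D(2) = 1 x (0 + 1) = 1
D(3) = 2 x (1 + 0) = 2
D(4) = 3 x (2 + 1) = 9
D(5) = 4 x (9 + 2) = 44
D(6) = 5 x (44 + 9) = 265
D(7) = 6 x (265 + 44) = 1854
D(8) = 7 x (1854 + 265) = 14833
D(9) = 8 x (14833 + 1854) = 133496
D(10) = 9 x (133496 + 14833) = 1334961
D(11) = 10 x (1334961 + 133496) = 14684570
D(12) = 11 x (D(11) + D(10)) = 11 x (14684570 + 1334961)

Final answer: D(12) = 176214841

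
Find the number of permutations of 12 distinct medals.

The number of ways to arrange 12 distinct objects is 12!.

Final answer: 12! = 479001600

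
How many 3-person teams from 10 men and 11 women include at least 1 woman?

Sum over valid woman counts:
C(11,1)C(10,2) = 495
C(11,2)C(10,1) = 550
C(11,3)C(10,0) = 165
Total: 495 + 550 + 165.

Final answer: 1210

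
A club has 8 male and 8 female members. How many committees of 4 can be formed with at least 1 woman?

Sum over valid woman counts:
C(8,1)C(8,3) = 448
C(8,2)C(8,2) = 784
C(8,3)C(8,1) = 448
C(8,4)C(8,0) = 70
Total: 448 + 784 + 448 + 70.

Final answer: 1750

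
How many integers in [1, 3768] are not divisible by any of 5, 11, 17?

|div by 5|=753, |div by 11|=342, |div by 17|=221.
|div by 5&11|=68, |div by 5&17|=44, |div by 11&17|=20, |div by all|=4.
By inclusion-exclusion, divisible by at least one: 753+342+221-68-44-20+4 = 1188.
Not divisible by any: 3768 - 1188.

Final answer: 2580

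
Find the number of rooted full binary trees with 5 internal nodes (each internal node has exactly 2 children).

This is a standard Catalan-number count: the answer is C_n. Here n = 5.
C_n = (2n)!/(n!(n+1)!), so C_{5} = 10!/(5! x 6!) = C(10,5)/6 = 252/6.

Final answer: C_{5} = 42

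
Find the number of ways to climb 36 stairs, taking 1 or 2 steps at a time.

Condition on the final move: it is a 1-step (f(n-1) ways to get there) or a 2-step (f(n-2) ways), so f(n) = f(n-1) + f(n-2), with f(1)=1, f(2)=2.
Iterating the recurrence: f(1)=1, f(2)=2, f(3)=3, f(4)=5, f(5)=8, f(6)=13, f(7)=21, f(8)=34, f(9)=55, f(10)=89, f(11)=144, f(12)=233, f(13)=377, f(14)=610, f(15)=987, f(16)=1597, f(17)=2584, f(18)=4181, f(19)=6765, f(20)=10946, f(21)=17711, f(22)=28657, f(23)=46368, f(24)=75025, f(25)=121393, f(26)=196418, f(27)=317811, f(28)=514229, f(29)=832040, f(30)=1346269, f(31)=2178309, f(32)=3524578, f(33)=5702887, f(34)=9227465, f(35)=14930352, f(36)=24157817.

Final answer: 24157817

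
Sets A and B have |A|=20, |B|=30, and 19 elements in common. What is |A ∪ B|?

|A union B| = |A| + |B| - |A intersect B| = 20 + 30 - 19.

Final answer: 31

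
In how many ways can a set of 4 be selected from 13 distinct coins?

C(13,4) = 13!/(4! x (13-4)!).

Final answer: C(13,4) = 715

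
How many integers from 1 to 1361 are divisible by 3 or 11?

Multiples of 3: 453. Multiples of 11: 123. Of both (lcm=33): 41.
By inclusion-exclusion: 453 + 123 - 41.

Final answer: 535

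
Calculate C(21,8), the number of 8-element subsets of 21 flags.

C(21,8) = 21!/(8! x (21-8)!).

Final answer: C(21,8) = 203490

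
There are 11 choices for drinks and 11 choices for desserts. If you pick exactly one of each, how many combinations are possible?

By the multiplication principle: 11 x 11.

Final answer: 121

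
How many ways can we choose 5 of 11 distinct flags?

C(11,5) = 11!/(5! x (11-5)!).

Final answer: C(11,5) = 462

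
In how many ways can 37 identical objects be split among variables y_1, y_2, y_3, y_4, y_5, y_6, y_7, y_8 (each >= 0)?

Stars and bars with 37 stars and 7 bars:
C(37+8-1, 8-1) = C(44,7).

Final answer: C(44,7) = 38320568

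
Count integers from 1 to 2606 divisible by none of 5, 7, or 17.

|div by 5|=521, |div by 7|=372, |div by 17|=153.
|div by 5&7|=74, |div by 5&17|=30, |div by 7&17|=21, |div by all|=4.
By inclusion-exclusion, divisible by at least one: 521+372+153-74-30-21+4 = 925.
Not divisible by any: 2606 - 925.

Final answer: 1681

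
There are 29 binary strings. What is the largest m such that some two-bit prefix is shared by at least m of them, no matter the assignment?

There are 4 possible values for two-bit prefix. With 29 binary strings and 4 categories, by pigeonhole: ceiling(29/4).

Final answer: 8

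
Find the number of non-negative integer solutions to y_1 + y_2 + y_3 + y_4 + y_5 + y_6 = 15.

Stars and bars with 15 stars and 5 bars:
C(15+6-1, 6-1) = C(20,5).

Final answer: C(20,5) = 15504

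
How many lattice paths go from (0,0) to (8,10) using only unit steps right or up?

Each path has 8 right steps and 10 up steps in some order (18 steps total).
Choose which 10 of the 18 steps are up: C(18,10).

Final answer: C(18,10) = 43758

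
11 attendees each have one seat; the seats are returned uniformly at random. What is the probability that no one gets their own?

D(n) = (n-1)(D(n-1) + D(n-2)), D(0)=1, D(1)=0.
Building up: D(2)=1, D(3)=2, D(4)=9, D(5)=44, D(6)=265, D(7)=1854, D(8)=14833, D(9)=133496, D(10)=1334961, D(11)=14684570.
Total arrangements: 11! = 39916800.
Probability = D(11)/11! = 1468457/3991680.

Final answer: D(11)/11! = 14684570/39916800 = 0.367879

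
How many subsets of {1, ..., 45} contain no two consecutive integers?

Condition on whether n belongs to the subset: if not, any valid subset of {1, ..., n-1} works (a(n-1)); if so, n-1 is excluded and the rest is a valid subset of {1, ..., n-2} (a(n-2)). Hence a(n) = a(n-1) + a(n-2), a(1)=2, a(2)=3.
Iterating the recurrence: a(1)=2, a(2)=3, a(3)=5, a(4)=8, a(5)=13, a(6)=21, a(7)=34, a(8)=55, a(9)=89, a(10)=144, a(11)=233, a(12)=377, a(13)=610, a(14)=987, a(15)=1597, a(16)=2584, a(17)=4181, a(18)=6765, a(19)=10946, a(20)=17711, a(21)=28657, a(22)=46368, a(23)=75025, a(24)=121393, a(25)=196418, a(26)=317811, a(27)=514229, a(28)=832040, a(29)=1346269, a(30)=2178309, a(31)=3524578, a(32)=5702887, a(33)=9227465, a(34)=14930352, a(35)=24157817, a(36)=39088169, a(37)=63245986, a(38)=102334155, a(39)=165580141, a(40)=267914296, a(41)=433494437, a(42)=701408733, a(43)=1134903170, a(44)=1836311903, a(45)=2971215073.

Final answer: 2971215073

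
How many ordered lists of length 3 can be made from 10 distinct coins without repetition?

P(10,3) = 10!/(10-3)! = 10!/7!.

Final answer: P(10,3) = 720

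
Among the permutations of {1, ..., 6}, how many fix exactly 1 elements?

Choose which 1 elements are fixed: C(6,1) = 6.
Derange the remaining 5 using D(j) = (j-1)(D(j-1) + D(j-2)), D(0)=1, D(1)=0: D(2)=1, D(3)=2, D(4)=9, D(5)=44.
Total: 6 x 44.

Final answer: C(6,1) D(5) = 264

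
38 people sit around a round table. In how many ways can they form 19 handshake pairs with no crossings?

This is a standard Catalan-number count: the answer is C_n. Here n = 38/2 = 19.
C_n = C(2n,n)/(n+1), so C_{19} = C(38,19)/20 = 35345263800/20.

Final answer: C_{19} = 1767263190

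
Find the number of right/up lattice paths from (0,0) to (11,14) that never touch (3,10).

Total paths to (11,14): C(25,14) = 4457400.
Paths through (3,10): C(13,10) x C(12,4) = 141570.
Avoiding (3,10): 4457400 - 141570.

Final answer: 4315830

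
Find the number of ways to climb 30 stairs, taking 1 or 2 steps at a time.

Let f(n) be the number of climbs. Removing the last move (1 or 2 steps) gives f(n) = f(n-1) + f(n-2); base cases f(1)=1, f(2)=2.
Iterating the recurrence: f(1)=1, f(2)=2, f(3)=3, f(4)=5, f(5)=8, f(6)=13, f(7)=21, f(8)=34, f(9)=55, f(10)=89, f(11)=144, f(12)=233, f(13)=377, f(14)=610, f(15)=987, f(16)=1597, f(17)=2584, f(18)=4181, f(19)=6765, f(20)=10946, f(21)=17711, f(22)=28657, f(23)=46368, f(24)=75025, f(25)=121393, f(26)=196418, f(27)=317811, f(28)=514229, f(29)=832040, f(30)=1346269.

Final answer: 1346269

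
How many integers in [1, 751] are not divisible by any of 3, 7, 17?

|div by 3|=250, |div by 7|=107, |div by 17|=44.
|div by 3&7|=35, |div by 3&17|=14, |div by 7&17|=6, |div by all|=2.
By inclusion-exclusion, divisible by at least one: 250+107+44-35-14-6+2 = 348.
Not divisible by any: 751 - 348.

Final answer: 403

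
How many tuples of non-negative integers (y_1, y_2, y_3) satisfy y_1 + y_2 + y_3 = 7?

Stars and bars with 7 stars and 2 bars:
C(7+3-1, 3-1) = C(9,2).

Final answer: C(9,2) = 36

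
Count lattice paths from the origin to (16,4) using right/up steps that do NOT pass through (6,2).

Total paths to (16,4): C(20,4) = 4845.
Paths through (6,2): C(8,2) x C(12,2) = 1848.
Avoiding (6,2): 4845 - 1848.

Final answer: 2997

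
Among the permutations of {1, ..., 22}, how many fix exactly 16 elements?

Choose which 16 elements are fixed: C(22,16) = 74613.
Derange the remaining 6 using D(j) = (j-1)(D(j-1) + D(j-2)), D(0)=1, D(1)=0: D(2)=1, D(3)=2, D(4)=9, D(5)=44, D(6)=265.
Total: 74613 x 265.

Final answer: C(22,16) D(6) = 19772445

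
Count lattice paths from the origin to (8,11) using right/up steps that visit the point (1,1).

Paths (0,0)->(1,1): C(2,1) = 2.
Paths (1,1)->(8,11): C(17,10) = 19448.
By multiplication principle: 2 x 19448.

Final answer: 38896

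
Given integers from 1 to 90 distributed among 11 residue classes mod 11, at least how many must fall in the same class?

By pigeonhole with 90 objects and 11 categories: ceiling(90/11).

Final answer: 9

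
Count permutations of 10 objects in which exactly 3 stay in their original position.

Choose which 3 elements are fixed: C(10,3) = 120.
Derange the remaining 7 using D(j) = (j-1)(D(j-1) + D(j-2)), D(0)=1, D(1)=0: D(2)=1, D(3)=2, D(4)=9, D(5)=44, D(6)=265, D(7)=1854.
Total: 120 x 1854.

Final answer: C(10,3) D(7) = 222480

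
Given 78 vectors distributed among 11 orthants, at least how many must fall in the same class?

By pigeonhole with 78 objects and 11 categories: ceiling(78/11).

Final answer: 8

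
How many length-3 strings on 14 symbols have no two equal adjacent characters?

First character: 14 choices. Each subsequent: 13 choices (must differ from the previous one).
Total: 14 x 13^2.

Final answer: 14 x 13^{2} = 2366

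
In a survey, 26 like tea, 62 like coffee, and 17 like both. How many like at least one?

|A union B| = |A| + |B| - |A intersect B| = 26 + 62 - 17.

Final answer: 71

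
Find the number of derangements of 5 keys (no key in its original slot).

Derangements satisfy D(n) = (n-1)(D(n-1) + D(n-2)), starting from D(0)=1, D(1)=0.
D(2) = 1 x (0 + 1) = 1
D(3) = 2 x (1 + 0) = 2
D(4) = 3 x (2 + 1) = 9
D(5) = 4 x (D(4) + D(3)) = 4 x (9 + 2)

Final answer: D(5) = 44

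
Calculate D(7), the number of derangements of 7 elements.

Use the recurrence D(n) = (n-1)(D(n-1) + D(n-2)) with D(0)=1, D(1)=0.
Building up: D(2)=1, D(3)=2, D(4)=9, D(5)=44, D(6)=265.
D(7) = 6 x (D(6) + D(5)) = 6 x (265 + 44).

Final answer: D(7) = 1854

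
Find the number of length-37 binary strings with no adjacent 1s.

A valid string ends in 0 (append to any length-(n-1) valid string) or in 01 (append to any length-(n-2) valid string), so a(n) = a(n-1) + a(n-2) with a(1)=2, a(2)=3.
Iterating the recurrence: a(1)=2, a(2)=3, a(3)=5, a(4)=8, a(5)=13, a(6)=21, a(7)=34, a(8)=55, a(9)=89, a(10)=144, a(11)=233, a(12)=377, a(13)=610, a(14)=987, a(15)=1597, a(16)=2584, a(17)=4181, a(18)=6765, a(19)=10946, a(20)=17711, a(21)=28657, a(22)=46368, a(23)=75025, a(24)=121393, a(25)=196418, a(26)=317811, a(27)=514229, a(28)=832040, a(29)=1346269, a(30)=2178309, a(31)=3524578, a(32)=5702887, a(33)=9227465, a(34)=14930352, a(35)=24157817, a(36)=39088169, a(37)=63245986.

Final answer: 63245986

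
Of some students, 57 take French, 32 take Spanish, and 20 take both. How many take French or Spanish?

|A union B| = |A| + |B| - |A intersect B| = 57 + 32 - 20.

Final answer: 69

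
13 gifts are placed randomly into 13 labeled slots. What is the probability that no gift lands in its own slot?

D(n) = (n-1)(D(n-1) + D(n-2)), D(0)=1, D(1)=0.
Building up: D(2)=1, D(3)=2, D(4)=9, D(5)=44, D(6)=265, D(7)=1854, D(8)=14833, D(9)=133496, D(10)=1334961, D(11)=14684570, D(12)=176214841, D(13)=2290792932.
Total arrangements: 13! = 6227020800.
Probability = D(13)/13! = 63633137/172972800.

Final answer: D(13)/13! = 2290792932/6227020800 = 0.367879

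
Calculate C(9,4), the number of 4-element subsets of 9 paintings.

C(9,4) = 9!/(4! x 5!).

Final answer: \binom{9}{4} = 126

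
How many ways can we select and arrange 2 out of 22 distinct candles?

P(22,2) = 22!/(22-2)! = 22!/20!.

Final answer: P(22,2) = 462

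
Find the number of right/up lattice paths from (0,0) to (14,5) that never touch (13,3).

Total paths to (14,5): C(19,5) = 11628.
Paths through (13,3): C(16,3) x C(3,2) = 1680.
Avoiding (13,3): 11628 - 1680.

Final answer: 9948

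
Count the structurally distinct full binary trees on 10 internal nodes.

The structures are counted by the Catalan number C_n. Here n = 10.
C_n = C(2n,n) - C(2n,n+1), so C_{10} = C(20,10) - C(20,11) = 184756 - 167960.

Final answer: C_{10} = 16796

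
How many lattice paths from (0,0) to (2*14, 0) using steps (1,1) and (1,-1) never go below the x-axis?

Total monotonic paths to (14,14): C(28,14) = 40116600.
Reflecting each bad path at its first crossing gives a bijection with paths to (13,15): C(28,15) = 37442160.
Valid Dyck paths: 40116600 - 37442160.
(This is the Catalan number C_{14}.)

Final answer: C_{14} = 2674440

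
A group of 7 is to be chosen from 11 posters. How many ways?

C(11,7) = 11!/(7! x 4!).

Final answer: \binom{11}{7} = 330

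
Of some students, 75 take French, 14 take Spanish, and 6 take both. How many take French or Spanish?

|A union B| = |A| + |B| - |A intersect B| = 75 + 14 - 6.

Final answer: 83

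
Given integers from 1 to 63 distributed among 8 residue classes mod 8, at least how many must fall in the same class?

By pigeonhole with 63 objects and 8 categories: ceiling(63/8).

Final answer: 8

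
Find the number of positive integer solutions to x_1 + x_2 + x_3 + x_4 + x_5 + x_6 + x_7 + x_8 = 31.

Substitute x'_i = x_i - 1 (so x'_i >= 0). Then sum x'_i = 31 - 8 = 23.
Stars and bars: C(23+8-1, 8-1) = C(30,7).

Final answer: C(30,7) = 2035800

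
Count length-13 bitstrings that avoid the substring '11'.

Classify by the final bit: ...0 gives a(n-1) strings, ...01 gives a(n-2) strings. Thus a(n) = a(n-1) + a(n-2) with a(1)=2, a(2)=3.
Iterating the recurrence: a(1)=2, a(2)=3, a(3)=5, a(4)=8, a(5)=13, a(6)=21, a(7)=34, a(8)=55, a(9)=89, a(10)=144, a(11)=233, a(12)=377, a(13)=610.

Final answer: 610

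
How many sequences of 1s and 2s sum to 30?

Condition on the final move: it is a 1-step (f(n-1) ways to get there) or a 2-step (f(n-2) ways), so f(n) = f(n-1) + f(n-2), with f(1)=1, f(2)=2.
Computing successive values: f(1)=1, f(2)=2, f(3)=3, f(4)=5, f(5)=8, f(6)=13, f(7)=21, f(8)=34, f(9)=55, f(10)=89, f(11)=144, f(12)=233, f(13)=377, f(14)=610, f(15)=987, f(16)=1597, f(17)=2584, f(18)=4181, f(19)=6765, f(20)=10946, f(21)=17711, f(22)=28657, f(23)=46368, f(24)=75025, f(25)=121393, f(26)=196418, f(27)=317811, f(28)=514229, f(29)=832040, f(30)=1346269.

Final answer: 1346269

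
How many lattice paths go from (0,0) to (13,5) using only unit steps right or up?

Each path has 13 right steps and 5 up steps in some order (18 steps total).
Choose which 5 of the 18 steps are up: C(18,5).

Final answer: C(18,5) = 8568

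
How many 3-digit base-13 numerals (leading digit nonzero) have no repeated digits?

First digit: 12 (nonzero). Second: 12 (not first). Third: 11, etc.
Total: 12 x 12 x 11.

Final answer: 1584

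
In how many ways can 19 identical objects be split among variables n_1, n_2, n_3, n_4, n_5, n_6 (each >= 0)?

Stars and bars with 19 stars and 5 bars:
C(19+6-1, 6-1) = C(24,5).

Final answer: C(24,5) = 42504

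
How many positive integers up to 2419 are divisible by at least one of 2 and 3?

Multiples of 2: 1209. Multiples of 3: 806. Of both (lcm=6): 403.
By inclusion-exclusion: 1209 + 806 - 403.

Final answer: 1612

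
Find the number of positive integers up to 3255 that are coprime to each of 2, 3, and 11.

|div by 2|=1627, |div by 3|=1085, |div by 11|=295.
|div by 2&3|=542, |div by 2&11|=147, |div by 3&11|=98, |div by all|=49.
By inclusion-exclusion, divisible by at least one: 1627+1085+295-542-147-98+49 = 2269.
Not divisible by any: 3255 - 2269.

Final answer: 986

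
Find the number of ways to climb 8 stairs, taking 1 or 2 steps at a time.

Let f(n) be the number of climbs. Removing the last move (1 or 2 steps) gives f(n) = f(n-1) + f(n-2); base cases f(1)=1, f(2)=2.
Computing successive values: f(1)=1, f(2)=2, f(3)=3, f(4)=5, f(5)=8, f(6)=13, f(7)=21, f(8)=34.

Final answer: 34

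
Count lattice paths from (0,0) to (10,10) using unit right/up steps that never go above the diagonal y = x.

Total monotonic paths to (10,10): C(20,10) = 184756.
Paths that cross above y=x (reflection bijection): C(20,11) = 167960.
Valid Dyck paths: 184756 - 167960.
(These counts are the Catalan numbers.)

Final answer: C_{10} = 16796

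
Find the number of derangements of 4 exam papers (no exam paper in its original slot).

Derangements satisfy D(n) = (n-1)(D(n-1) + D(n-2)), starting from D(0)=1, D(1)=0.
D(2) = 1 x (0 + 1) = 1
D(3) = 2 x (1 + 0) = 2
D(4) = 3 x (D(3) + D(2)) = 3 x (2 + 1)

Final answer: D(4) = 9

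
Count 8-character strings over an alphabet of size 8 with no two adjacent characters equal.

Let g(n) count such strings. g(1) = 8, and each valid string of length n-1 extends in 7 ways (any symbol but the last), so g(n) = 7 g(n-1).
Total: g(8) = 8 x 7^7.

Final answer: 8 x 7^{7} = 6588344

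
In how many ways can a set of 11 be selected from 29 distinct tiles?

C(29,11) = 29!/(11! x 18!).

Final answer: \binom{29}{11} = 34597290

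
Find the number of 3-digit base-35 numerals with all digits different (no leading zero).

The leading digit has 34 choices (anything but zero); the next has 34 (anything but the first), then 33, and so on, one fewer each time.
Total: 34 x 34 x 33.

Final answer: 38148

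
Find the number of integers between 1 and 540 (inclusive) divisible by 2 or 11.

Multiples of 2: 270. Multiples of 11: 49. Of both (lcm=22): 24.
By inclusion-exclusion: 270 + 49 - 24.

Final answer: 295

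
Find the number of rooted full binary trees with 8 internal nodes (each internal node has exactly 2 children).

This is a standard Catalan-number count: the answer is C_n. Here n = 8.
C_n = C(2n,n) - C(2n,n+1), so C_{8} = C(16,8) - C(16,9) = 12870 - 11440.

Final answer: C_{8} = 1430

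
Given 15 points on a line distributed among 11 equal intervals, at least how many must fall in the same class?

By pigeonhole with 15 objects and 11 categories: ceiling(15/11).

Final answer: 2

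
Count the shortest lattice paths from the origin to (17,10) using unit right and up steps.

Each path has 17 right steps and 10 up steps in some order (27 steps total).
Choose which 10 of the 27 steps are up: C(27,10).

Final answer: C(27,10) = 8436285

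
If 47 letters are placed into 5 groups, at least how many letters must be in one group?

By the pigeonhole principle: ceiling(47/5).

Final answer: 10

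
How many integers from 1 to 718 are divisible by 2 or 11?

Multiples of 2: 359. Multiples of 11: 65. Of both (lcm=22): 32.
By inclusion-exclusion: 359 + 65 - 32.

Final answer: 392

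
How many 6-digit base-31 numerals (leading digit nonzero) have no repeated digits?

First digit: 30 (nonzero). Second: 30 (not first). Third: 29, etc.
Total: 30 x 30 x 29 x 28 x 27 x 26.

Final answer: 513021600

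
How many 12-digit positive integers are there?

The leading digit cannot be 0 (9 options); the other 11 digits can be anything (10 options each).
Total: 9 x 10^11.

Final answer: 900000000000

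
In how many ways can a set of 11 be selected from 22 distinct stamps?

C(22,11) = 22!/(11! x 11!).

Final answer: \binom{22}{11} = 705432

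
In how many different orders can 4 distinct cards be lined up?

The number of ways to arrange 4 distinct objects is 4!.

Final answer: 4! = 24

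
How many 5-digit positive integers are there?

First digit: 9 choices (1-9). Each of the remaining 4 digits: 10 choices.
Total: 9 x 10^4.

Final answer: 90000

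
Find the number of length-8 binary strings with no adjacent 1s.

Classify by the final bit: ...0 gives a(n-1) strings, ...01 gives a(n-2) strings. Thus a(n) = a(n-1) + a(n-2) with a(1)=2, a(2)=3.
Iterating the recurrence: a(1)=2, a(2)=3, a(3)=5, a(4)=8, a(5)=13, a(6)=21, a(7)=34, a(8)=55.

Final answer: 55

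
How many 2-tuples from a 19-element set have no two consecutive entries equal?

First character: 19 choices. Each subsequent: 18 choices (must differ from the previous one).
Total: 19 x 18^1.

Final answer: 19 x 18^{1} = 342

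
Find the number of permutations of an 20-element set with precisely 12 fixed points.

Choose which 12 elements are fixed: C(20,12) = 125970.
Derange the remaining 8 using D(j) = (j-1)(D(j-1) + D(j-2)), D(0)=1, D(1)=0: D(2)=1, D(3)=2, D(4)=9, D(5)=44, D(6)=265, D(7)=1854, D(8)=14833.
Total: 125970 x 14833.

Final answer: C(20,12) D(8) = 1868513010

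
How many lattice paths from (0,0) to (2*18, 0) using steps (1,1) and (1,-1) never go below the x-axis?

Total monotonic paths to (18,18): C(36,18) = 9075135300.
Reflecting each bad path at its first crossing gives a bijection with paths to (17,19): C(36,19) = 8597496600.
Valid Dyck paths: 9075135300 - 8597496600.
(Equivalently, C_{18} = C(36,18)/19 = 9075135300/19.)

Final answer: C_{18} = 477638700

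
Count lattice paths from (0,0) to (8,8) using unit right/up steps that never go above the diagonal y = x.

Total monotonic paths to (8,8): C(16,8) = 12870.
Reflecting each bad path at its first crossing gives a bijection with paths to (7,9): C(16,9) = 11440.
Valid Dyck paths: 12870 - 11440.
(This is the Catalan number C_{8}.)

Final answer: C_{8} = 1430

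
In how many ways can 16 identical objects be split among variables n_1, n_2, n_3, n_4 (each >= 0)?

Stars and bars with 16 stars and 3 bars:
C(16+4-1, 4-1) = C(19,3).

Final answer: C(19,3) = 969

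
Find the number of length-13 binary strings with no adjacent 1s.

Classify by the final bit: ...0 gives a(n-1) strings, ...01 gives a(n-2) strings. Thus a(n) = a(n-1) + a(n-2) with a(1)=2, a(2)=3.
Computing successive values: a(1)=2, a(2)=3, a(3)=5, a(4)=8, a(5)=13, a(6)=21, a(7)=34, a(8)=55, a(9)=89, a(10)=144, a(11)=233, a(12)=377, a(13)=610.

Final answer: 610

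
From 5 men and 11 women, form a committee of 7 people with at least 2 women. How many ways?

Sum over valid woman counts:
C(11,2)C(5,5) = 55
C(11,3)C(5,4) = 825
C(11,4)C(5,3) = 3300
C(11,5)C(5,2) = 4620
C(11,6)C(5,1) = 2310
C(11,7)C(5,0) = 330
Total: 55 + 825 + 3300 + 4620 + 2310 + 330.

Final answer: 11440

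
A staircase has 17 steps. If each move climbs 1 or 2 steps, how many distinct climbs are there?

Condition on the final move: it is a 1-step (f(n-1) ways to get there) or a 2-step (f(n-2) ways), so f(n) = f(n-1) + f(n-2), with f(1)=1, f(2)=2.
Building up term by term: f(1)=1, f(2)=2, f(3)=3, f(4)=5, f(5)=8, f(6)=13, f(7)=21, f(8)=34, f(9)=55, f(10)=89, f(11)=144, f(12)=233, f(13)=377, f(14)=610, f(15)=987, f(16)=1597, f(17)=2584.

Final answer: 2584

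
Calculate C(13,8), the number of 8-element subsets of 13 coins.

C(13,8) = 13!/(8! x (13-8)!).

Final answer: C(13,8) = 1287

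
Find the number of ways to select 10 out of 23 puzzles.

C(23,10) = 23!/(10! x 13!).

Final answer: \binom{23}{10} = 1144066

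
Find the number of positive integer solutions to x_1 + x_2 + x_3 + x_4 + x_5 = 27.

Substitute x'_i = x_i - 1 (so x'_i >= 0). Then sum x'_i = 27 - 5 = 22.
Stars and bars: C(22+5-1, 5-1) = C(26,4).

Final answer: C(26,4) = 14950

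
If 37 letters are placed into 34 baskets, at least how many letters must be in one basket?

By the pigeonhole principle: ceiling(37/34).

Final answer: 2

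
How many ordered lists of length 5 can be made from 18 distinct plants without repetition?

P(18,5) = 18!/(18-5)! = 18!/13!.

Final answer: P(18,5) = 1028160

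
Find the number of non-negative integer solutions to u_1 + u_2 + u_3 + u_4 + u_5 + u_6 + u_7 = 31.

Stars and bars with 31 stars and 6 bars:
C(31+7-1, 7-1) = C(37,6).

Final answer: C(37,6) = 2324784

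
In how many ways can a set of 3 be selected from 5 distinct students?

C(5,3) = 5!/(3! x (5-3)!).

Final answer: C(5,3) = 10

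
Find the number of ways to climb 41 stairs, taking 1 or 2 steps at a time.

Let f(n) be the number of climbs. Removing the last move (1 or 2 steps) gives f(n) = f(n-1) + f(n-2); base cases f(1)=1, f(2)=2.
Computing successive values: f(1)=1, f(2)=2, f(3)=3, f(4)=5, f(5)=8, f(6)=13, f(7)=21, f(8)=34, f(9)=55, f(10)=89, f(11)=144, f(12)=233, f(13)=377, f(14)=610, f(15)=987, f(16)=1597, f(17)=2584, f(18)=4181, f(19)=6765, f(20)=10946, f(21)=17711, f(22)=28657, f(23)=46368, f(24)=75025, f(25)=121393, f(26)=196418, f(27)=317811, f(28)=514229, f(29)=832040, f(30)=1346269, f(31)=2178309, f(32)=3524578, f(33)=5702887, f(34)=9227465, f(35)=14930352, f(36)=24157817, f(37)=39088169, f(38)=63245986, f(39)=102334155, f(40)=165580141, f(41)=267914296.

Final answer: 267914296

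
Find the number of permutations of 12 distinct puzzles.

The number of ways to arrange 12 distinct objects is 12!.

Final answer: 12! = 479001600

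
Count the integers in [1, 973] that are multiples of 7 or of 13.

Multiples of 7: 139. Multiples of 13: 74. Of both (lcm=91): 10.
By inclusion-exclusion: 139 + 74 - 10.

Final answer: 203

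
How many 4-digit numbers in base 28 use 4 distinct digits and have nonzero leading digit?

First digit: 27 (nonzero). Second: 27 (not first). Third: 26, etc.
Total: 27 x 27 x 26 x 25.

Final answer: 473850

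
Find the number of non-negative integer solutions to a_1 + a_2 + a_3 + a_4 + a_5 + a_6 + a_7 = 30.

Stars and bars with 30 stars and 6 bars:
C(30+7-1, 7-1) = C(36,6).

Final answer: C(36,6) = 1947792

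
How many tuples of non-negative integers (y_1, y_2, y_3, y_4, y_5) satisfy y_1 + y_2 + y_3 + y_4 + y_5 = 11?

Stars and bars with 11 stars and 4 bars:
C(11+5-1, 5-1) = C(15,4).

Final answer: C(15,4) = 1365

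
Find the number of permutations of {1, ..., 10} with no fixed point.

D(n) = (n-1)(D(n-1) + D(n-2)), D(0)=1, D(1)=0.
Building up: D(2)=1, D(3)=2, D(4)=9, D(5)=44, D(6)=265, D(7)=1854, D(8)=14833, D(9)=133496.
D(10) = 9 x (D(9) + D(8)) = 9 x (133496 + 14833).

Final answer: D(10) = 1334961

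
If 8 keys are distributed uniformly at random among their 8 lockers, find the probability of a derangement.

D(n) = (n-1)(D(n-1) + D(n-2)), D(0)=1, D(1)=0.
Building up: D(2)=1, D(3)=2, D(4)=9, D(5)=44, D(6)=265, D(7)=1854, D(8)=14833.
Total arrangements: 8! = 40320.
Probability = D(8)/8! = 2119/5760.

Final answer: D(8)/8! = 14833/40320 = 0.367882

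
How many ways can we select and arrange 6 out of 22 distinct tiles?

P(22,6) = 22!/(22-6)! = 22!/16!.

Final answer: P(22,6) = 53721360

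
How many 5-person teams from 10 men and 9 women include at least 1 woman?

Sum over valid woman counts:
C(9,1)C(10,4) = 1890
C(9,2)C(10,3) = 4320
C(9,3)C(10,2) = 3780
C(9,4)C(10,1) = 1260
C(9,5)C(10,0) = 126
Total: 1890 + 4320 + 3780 + 1260 + 126.

Final answer: 11376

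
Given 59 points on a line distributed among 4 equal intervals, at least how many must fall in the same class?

By pigeonhole with 59 objects and 4 categories: ceiling(59/4).

Final answer: 15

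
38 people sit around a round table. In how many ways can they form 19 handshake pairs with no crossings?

The structures are counted by the Catalan number C_n. Here n = 38/2 = 19.
C_n = (2n)!/(n!(n+1)!), so C_{19} = 38!/(19! x 20!) = C(38,19)/20 = 35345263800/20.

Final answer: C_{19} = 1767263190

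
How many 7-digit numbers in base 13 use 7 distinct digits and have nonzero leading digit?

The leading digit has 12 choices (anything but zero); the next has 12 (anything but the first), then 11, and so on, one fewer each time.
Total: 12 x 12 x 11 x 10 x 9 x 8 x 7.

Final answer: 7983360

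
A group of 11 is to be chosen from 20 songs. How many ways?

C(20,11) = 20!/(11! x 9!).

Final answer: \binom{20}{11} = 167960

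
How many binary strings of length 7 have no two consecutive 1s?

Let a(n) count valid strings. If the last bit is 0 the prefix is any valid string of length n-1; if it is 1 the string must end in 01 with a valid prefix of length n-2. So a(n) = a(n-1) + a(n-2), a(1)=2, a(2)=3.
Computing successive values: a(1)=2, a(2)=3, a(3)=5, a(4)=8, a(5)=13, a(6)=21, a(7)=34.

Final answer: 34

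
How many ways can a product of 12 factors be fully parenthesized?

The structures are counted by the Catalan number C_n. Here n = 12 - 1 = 11.
C_n = (2n)!/(n!(n+1)!), so C_{11} = 22!/(11! x 12!) = C(22,11)/12 = 705432/12.

Final answer: C_{11} = 58786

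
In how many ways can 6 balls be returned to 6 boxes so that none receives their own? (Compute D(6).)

Derangements satisfy D(n) = (n-1)(D(n-1) + D(n-2)), starting from D(0)=1, D(1)=0.
D(2) = 1 x (0 + 1) = 1
D(3) = 2 x (1 + 0) = 2
D(4) = 3 x (2 + 1) = 9
D(5) = 4 x (9 + 2) = 44
D(6) = 5 x (D(5) + D(4)) = 5 x (44 + 9)

Final answer: D(6) = 265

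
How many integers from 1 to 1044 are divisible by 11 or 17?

Multiples of 11: 94. Multiples of 17: 61. Of both (lcm=187): 5.
By inclusion-exclusion: 94 + 61 - 5.

Final answer: 150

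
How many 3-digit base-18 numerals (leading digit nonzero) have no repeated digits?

First digit: 17 (nonzero). Second: 17 (not first). Third: 16, etc.
Total: 17 x 17 x 16.

Final answer: 4624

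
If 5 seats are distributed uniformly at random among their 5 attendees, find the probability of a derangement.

D(n) = (n-1)(D(n-1) + D(n-2)), D(0)=1, D(1)=0.
Building up: D(2)=1, D(3)=2, D(4)=9, D(5)=44.
Total arrangements: 5! = 120.
Probability = D(5)/5! = 11/30.

Final answer: D(5)/5! = 44/120 = 0.366667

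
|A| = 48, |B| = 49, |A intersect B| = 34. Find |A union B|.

|A union B| = |A| + |B| - |A intersect B| = 48 + 49 - 34.

Final answer: 63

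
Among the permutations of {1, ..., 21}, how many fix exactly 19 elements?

Choose which 19 elements are fixed: C(21,19) = 210.
Derange the remaining 2 using D(j) = (j-1)(D(j-1) + D(j-2)), D(0)=1, D(1)=0: D(2)=1.
Total: 210 x 1.

Final answer: C(21,19) D(2) = 210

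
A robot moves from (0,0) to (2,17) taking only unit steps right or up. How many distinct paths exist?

Each path has 2 right steps and 17 up steps in some order (19 steps total).
Choose which 17 of the 19 steps are up: C(19,17).

Final answer: C(19,17) = 171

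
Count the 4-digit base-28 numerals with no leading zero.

Leading digit: 27 options (nonzero). Other 3 digit(s): 28 options each.
Total: 27 x 28^3.

Final answer: 592704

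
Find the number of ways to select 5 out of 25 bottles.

C(25,5) = 25!/(5! x (25-5)!).

Final answer: C(25,5) = 53130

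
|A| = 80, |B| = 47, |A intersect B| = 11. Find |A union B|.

|A union B| = |A| + |B| - |A intersect B| = 80 + 47 - 11.

Final answer: 116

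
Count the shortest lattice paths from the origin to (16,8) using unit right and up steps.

Each path has 16 right steps and 8 up steps in some order (24 steps total).
Choose which 8 of the 24 steps are up: C(24,8).

Final answer: C(24,8) = 735471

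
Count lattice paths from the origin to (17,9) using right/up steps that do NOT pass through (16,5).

Total paths to (17,9): C(26,9) = 3124550.
Paths through (16,5): C(21,5) x C(5,4) = 101745.
Avoiding (16,5): 3124550 - 101745.

Final answer: 3022805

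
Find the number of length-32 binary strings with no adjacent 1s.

Classify by the final bit: ...0 gives a(n-1) strings, ...01 gives a(n-2) strings. Thus a(n) = a(n-1) + a(n-2) with a(1)=2, a(2)=3.
Building up term by term: a(1)=2, a(2)=3, a(3)=5, a(4)=8, a(5)=13, a(6)=21, a(7)=34, a(8)=55, a(9)=89, a(10)=144, a(11)=233, a(12)=377, a(13)=610, a(14)=987, a(15)=1597, a(16)=2584, a(17)=4181, a(18)=6765, a(19)=10946, a(20)=17711, a(21)=28657, a(22)=46368, a(23)=75025, a(24)=121393, a(25)=196418, a(26)=317811, a(27)=514229, a(28)=832040, a(29)=1346269, a(30)=2178309, a(31)=3524578, a(32)=5702887.

Final answer: 5702887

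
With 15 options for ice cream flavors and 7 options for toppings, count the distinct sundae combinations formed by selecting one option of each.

By the multiplication principle: 15 x 7.

Final answer: 105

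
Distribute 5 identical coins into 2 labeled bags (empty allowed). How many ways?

Stars and bars: C(n+k-1, k-1) = C(6,1).

Final answer: C(6,1) = 6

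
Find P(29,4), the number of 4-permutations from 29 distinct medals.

P(29,4) = 29!/(29-4)! = 29!/25!.

Final answer: P(29,4) = 570024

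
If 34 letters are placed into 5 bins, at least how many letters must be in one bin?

By the pigeonhole principle: ceiling(34/5).

Final answer: 7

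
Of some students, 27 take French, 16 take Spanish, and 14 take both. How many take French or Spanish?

|A union B| = |A| + |B| - |A intersect B| = 27 + 16 - 14.

Final answer: 29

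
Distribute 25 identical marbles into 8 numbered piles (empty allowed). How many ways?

Stars and bars: C(n+k-1, k-1) = C(32,7).

Final answer: C(32,7) = 3365856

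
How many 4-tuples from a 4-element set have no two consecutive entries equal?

First character: 4 choices. Each subsequent: 3 choices (must differ from the previous one).
Total: 4 x 3^3.

Final answer: 4 x 3^{3} = 108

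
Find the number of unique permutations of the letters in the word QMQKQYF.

Letters (F:1, K:1, M:1, Q:3, Y:1). Total letters: 7.
Permutations = 7!/(3!).

Final answer: 840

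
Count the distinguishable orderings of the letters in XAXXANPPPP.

Letters (A:2, N:1, P:4, X:3). Total letters: 10.
Permutations = 10!/(4! x 3! x 2!).

Final answer: 12600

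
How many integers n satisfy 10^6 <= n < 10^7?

The leading digit cannot be 0 (9 options); the other 6 digits can be anything (10 options each).
Total: 9 x 10^6.

Final answer: 9000000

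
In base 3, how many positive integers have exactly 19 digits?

In base 3, the leading digit has 2 choices (1..2); each of the remaining 18 digits has 3 choices.
Total: 2 x 3^18.

Final answer: 774840978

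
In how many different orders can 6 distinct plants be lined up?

The number of ways to arrange 6 distinct objects is 6!.

Final answer: 6! = 720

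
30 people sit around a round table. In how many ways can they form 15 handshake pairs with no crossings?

This is a standard Catalan-number count: the answer is C_n. Here n = 30/2 = 15.
C_n = (2n)!/(n!(n+1)!), so C_{15} = 30!/(15! x 16!) = C(30,15)/16 = 155117520/16.

Final answer: C_{15} = 9694845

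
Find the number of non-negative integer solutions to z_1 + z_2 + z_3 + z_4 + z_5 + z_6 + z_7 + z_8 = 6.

Stars and bars with 6 stars and 7 bars:
C(6+8-1, 8-1) = C(13,7).

Final answer: C(13,7) = 1716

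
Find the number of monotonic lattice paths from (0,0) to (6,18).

Each path has 6 right steps and 18 up steps in some order (24 steps total).
Choose which 18 of the 24 steps are up: C(24,18).

Final answer: C(24,18) = 134596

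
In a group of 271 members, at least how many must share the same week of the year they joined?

There are 52 possible values for week of the year they joined. With 271 members and 52 categories, by pigeonhole: ceiling(271/52).

Final answer: 6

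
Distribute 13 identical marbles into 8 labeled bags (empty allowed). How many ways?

Stars and bars: C(n+k-1, k-1) = C(20,7).

Final answer: C(20,7) = 77520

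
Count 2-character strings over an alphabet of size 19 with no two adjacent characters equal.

First character: 19 choices. Each subsequent: 18 choices (must differ from the previous one).
Total: 19 x 18^1.

Final answer: 19 x 18^{1} = 342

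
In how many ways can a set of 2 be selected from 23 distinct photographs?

C(23,2) = 23!/(2! x (23-2)!).

Final answer: C(23,2) = 253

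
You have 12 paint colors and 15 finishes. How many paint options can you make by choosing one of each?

By the multiplication principle: 12 x 15.

Final answer: 180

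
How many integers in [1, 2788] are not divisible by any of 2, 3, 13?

|div by 2|=1394, |div by 3|=929, |div by 13|=214.
|div by 2&3|=464, |div by 2&13|=107, |div by 3&13|=71, |div by all|=35.
By inclusion-exclusion, divisible by at least one: 1394+929+214-464-107-71+35 = 1930.
Not divisible by any: 2788 - 1930.

Final answer: 858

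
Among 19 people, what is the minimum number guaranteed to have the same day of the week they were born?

There are 7 possible values for day of the week they were born. With 19 people and 7 categories, by pigeonhole: ceiling(19/7).

Final answer: 3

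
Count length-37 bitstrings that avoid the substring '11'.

Let a(n) count valid strings. If the last bit is 0 the prefix is any valid string of length n-1; if it is 1 the string must end in 01 with a valid prefix of length n-2. So a(n) = a(n-1) + a(n-2), a(1)=2, a(2)=3.
Iterating the recurrence: a(1)=2, a(2)=3, a(3)=5, a(4)=8, a(5)=13, a(6)=21, a(7)=34, a(8)=55, a(9)=89, a(10)=144, a(11)=233, a(12)=377, a(13)=610, a(14)=987, a(15)=1597, a(16)=2584, a(17)=4181, a(18)=6765, a(19)=10946, a(20)=17711, a(21)=28657, a(22)=46368, a(23)=75025, a(24)=121393, a(25)=196418, a(26)=317811, a(27)=514229, a(28)=832040, a(29)=1346269, a(30)=2178309, a(31)=3524578, a(32)=5702887, a(33)=9227465, a(34)=14930352, a(35)=24157817, a(36)=39088169, a(37)=63245986.

Final answer: 63245986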